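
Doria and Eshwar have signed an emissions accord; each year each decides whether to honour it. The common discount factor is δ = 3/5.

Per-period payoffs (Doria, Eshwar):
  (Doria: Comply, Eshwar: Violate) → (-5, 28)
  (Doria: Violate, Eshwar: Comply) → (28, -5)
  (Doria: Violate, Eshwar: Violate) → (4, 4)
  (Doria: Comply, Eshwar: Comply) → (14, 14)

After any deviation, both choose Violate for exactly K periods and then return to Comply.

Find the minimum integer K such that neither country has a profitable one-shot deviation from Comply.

6

IC: δ(1−δ^K)/(1−δ) ≥ (28−14)/(14−4) = 7/5.
With δ = 3/5: need 1 − δ^K ≥ 7/5·(1−3/5)/(3/5), i.e. δ^K ≤ 0.0667.
Since (3/5)^5 = 0.0778 and (3/5)^6 = 0.0467, the smallest such K is 6.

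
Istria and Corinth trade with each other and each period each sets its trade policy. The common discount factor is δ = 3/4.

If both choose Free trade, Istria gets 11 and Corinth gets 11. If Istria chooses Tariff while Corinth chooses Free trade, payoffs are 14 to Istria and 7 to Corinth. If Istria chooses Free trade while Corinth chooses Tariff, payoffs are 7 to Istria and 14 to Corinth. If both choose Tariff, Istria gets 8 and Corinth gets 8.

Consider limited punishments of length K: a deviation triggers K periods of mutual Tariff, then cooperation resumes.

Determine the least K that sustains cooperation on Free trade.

2

Need Σ_{k=1}^{K} δ^k ≥ (14−11)/(11−8) = 1.0000 at δ = 3/4.
At K = 1 the sum is 0.7500 < 1.0000; at K = 2 it is 1.3125 ≥ 1.0000.
So the minimum punishment length is K = 2.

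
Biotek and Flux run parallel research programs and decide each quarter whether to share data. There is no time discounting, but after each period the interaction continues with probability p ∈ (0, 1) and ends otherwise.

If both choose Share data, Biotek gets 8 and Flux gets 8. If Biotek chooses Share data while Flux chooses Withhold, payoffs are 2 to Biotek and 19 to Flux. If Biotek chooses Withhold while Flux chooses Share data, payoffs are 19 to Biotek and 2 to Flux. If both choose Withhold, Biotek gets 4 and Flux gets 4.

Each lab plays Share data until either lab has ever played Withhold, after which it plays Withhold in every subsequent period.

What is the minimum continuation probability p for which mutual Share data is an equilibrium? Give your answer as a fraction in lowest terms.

11/15

With no time discounting, the continuation probability p plays the role of the discount factor.
Grim-trigger IC: 8/(1−p) ≥ 19 + 4p/(1−p) ⇒ p ≥ (19−8)/(19−4) = 11/15.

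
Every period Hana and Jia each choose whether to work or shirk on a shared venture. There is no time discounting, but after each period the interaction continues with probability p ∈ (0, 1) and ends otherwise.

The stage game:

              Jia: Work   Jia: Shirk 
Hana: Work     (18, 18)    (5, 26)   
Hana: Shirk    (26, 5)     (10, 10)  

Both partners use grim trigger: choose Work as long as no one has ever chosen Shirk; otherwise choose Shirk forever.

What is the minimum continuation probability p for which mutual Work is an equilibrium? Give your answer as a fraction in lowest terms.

1/2

Expected cooperation value is 18 + p·18 + p²·18 + … = 18/(1−p); deviation gives 26 + p·10/(1−p).
18 ≥ 26(1−p) + 10p ⇒ 16p ≥ 8 ⇒ p ≥ 8/16 = 1/2.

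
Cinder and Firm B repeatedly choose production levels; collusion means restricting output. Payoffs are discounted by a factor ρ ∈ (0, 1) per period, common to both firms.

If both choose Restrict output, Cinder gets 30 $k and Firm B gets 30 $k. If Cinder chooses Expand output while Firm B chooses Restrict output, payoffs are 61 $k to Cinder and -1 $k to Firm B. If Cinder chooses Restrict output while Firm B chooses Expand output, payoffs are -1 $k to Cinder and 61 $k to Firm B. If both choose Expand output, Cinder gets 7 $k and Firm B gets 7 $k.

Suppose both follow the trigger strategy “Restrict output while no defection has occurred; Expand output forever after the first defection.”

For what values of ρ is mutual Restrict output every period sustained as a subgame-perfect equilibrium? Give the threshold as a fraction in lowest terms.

30/(1−ρ) ≥ 61 + 7ρ/(1−ρ)
30 ≥ 61 − 54ρ
ρ ≥ 31/54.

31/54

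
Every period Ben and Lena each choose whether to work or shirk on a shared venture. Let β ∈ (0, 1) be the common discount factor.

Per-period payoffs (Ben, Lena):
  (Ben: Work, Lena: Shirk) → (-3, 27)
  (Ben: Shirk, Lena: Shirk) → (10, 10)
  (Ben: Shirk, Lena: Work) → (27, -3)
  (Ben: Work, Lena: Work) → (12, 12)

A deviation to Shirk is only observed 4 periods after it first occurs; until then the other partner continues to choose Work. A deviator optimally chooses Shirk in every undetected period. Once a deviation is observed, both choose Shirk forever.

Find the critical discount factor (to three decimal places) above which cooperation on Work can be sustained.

0.969

Deviating for the 4 undetected periods gains 27−12 = 15 per period over cooperation, then loses 12−10 = 2 per period forever once punishment starts.
Gain: 15(1 + β + … + β^3); loss: 2·β^4/(1−β).
No profitable deviation ⇔ 15(1−β^4) ≤ 2·β^4, i.e. β^4 ≥ 15/(15+2) = 15/17.
Hence β ≥ (15/17)^(1/4) ≈ 0.969.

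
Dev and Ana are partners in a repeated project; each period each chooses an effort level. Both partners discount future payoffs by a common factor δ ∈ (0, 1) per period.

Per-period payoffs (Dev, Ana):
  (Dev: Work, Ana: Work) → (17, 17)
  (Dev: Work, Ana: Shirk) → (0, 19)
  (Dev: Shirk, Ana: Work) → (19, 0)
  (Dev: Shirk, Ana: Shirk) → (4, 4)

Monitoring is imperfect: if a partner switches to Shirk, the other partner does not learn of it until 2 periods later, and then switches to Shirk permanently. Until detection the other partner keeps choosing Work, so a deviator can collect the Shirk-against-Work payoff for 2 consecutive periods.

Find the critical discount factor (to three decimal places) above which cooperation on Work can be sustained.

The best deviation is to choose Shirk for all 2 undetected periods, earning 19 each, then 4 forever once detected.
Deviation value: 19(1−δ^2)/(1−δ) + 4δ^2/(1−δ); cooperation value: 17/(1−δ).
IC: 17 ≥ 19(1−δ^2) + 4δ^2 = 19 − 15δ^2.
So δ^2 ≥ 2/15, giving δ ≥ (2/15)^(1/2) ≈ 0.365.

0.365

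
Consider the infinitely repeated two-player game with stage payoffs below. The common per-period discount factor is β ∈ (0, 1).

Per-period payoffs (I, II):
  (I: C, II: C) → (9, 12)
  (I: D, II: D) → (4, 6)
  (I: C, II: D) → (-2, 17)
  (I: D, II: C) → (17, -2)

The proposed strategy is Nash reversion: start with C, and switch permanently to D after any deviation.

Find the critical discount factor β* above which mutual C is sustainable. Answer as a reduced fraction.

8/13

For I: deviation gain 17−9 = 8, per-period punishment loss 9−4 = 5. IC gives β ≥ 8/13.
For II: gain 5, loss 6 per period, so β ≥ 5/11.
The tighter constraint is I's, so cooperation needs β ≥ 8/13.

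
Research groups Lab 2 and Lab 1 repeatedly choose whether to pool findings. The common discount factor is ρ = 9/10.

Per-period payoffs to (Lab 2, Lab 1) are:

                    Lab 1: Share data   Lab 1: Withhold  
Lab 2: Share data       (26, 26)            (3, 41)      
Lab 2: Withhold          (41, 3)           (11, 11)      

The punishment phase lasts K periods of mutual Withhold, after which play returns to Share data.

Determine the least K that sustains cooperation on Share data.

2

Need Σ_{k=1}^{K} ρ^k ≥ (41−26)/(26−11) = 1.0000 at ρ = 9/10.
At K = 1 the sum is 0.9000 < 1.0000; at K = 2 it is 1.7100 ≥ 1.0000.
So the minimum punishment length is K = 2.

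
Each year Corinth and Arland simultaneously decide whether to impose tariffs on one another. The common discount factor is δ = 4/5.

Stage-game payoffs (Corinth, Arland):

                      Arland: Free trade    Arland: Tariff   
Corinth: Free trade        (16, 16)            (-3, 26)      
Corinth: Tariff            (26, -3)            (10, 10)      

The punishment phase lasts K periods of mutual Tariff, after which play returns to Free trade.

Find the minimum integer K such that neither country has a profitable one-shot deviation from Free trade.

3

Need Σ_{k=1}^{K} δ^k ≥ (26−16)/(16−10) = 1.6667 at δ = 4/5.
At K = 2 the sum is 1.4400 < 1.6667; at K = 3 it is 1.9520 ≥ 1.6667.
So the minimum punishment length is K = 3.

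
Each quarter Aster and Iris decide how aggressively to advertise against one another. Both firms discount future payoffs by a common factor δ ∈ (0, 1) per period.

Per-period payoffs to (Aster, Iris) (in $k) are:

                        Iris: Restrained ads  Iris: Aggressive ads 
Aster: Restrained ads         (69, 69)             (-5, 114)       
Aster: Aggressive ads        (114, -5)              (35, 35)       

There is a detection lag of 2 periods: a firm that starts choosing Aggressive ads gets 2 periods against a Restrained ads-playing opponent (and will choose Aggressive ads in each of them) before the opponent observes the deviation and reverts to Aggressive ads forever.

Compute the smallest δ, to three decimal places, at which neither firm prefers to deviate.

A deviator earns 114 for 2 periods, then 35 forever; cooperating earns 69 forever. Multiplying the IC by (1−δ):
69 ≥ 114(1−δ^2) + 35δ^2, so 79·δ^2 ≥ 45 and δ^2 ≥ 45/79.
δ ≥ (45/79)^(1/2) ≈ 0.755.

0.755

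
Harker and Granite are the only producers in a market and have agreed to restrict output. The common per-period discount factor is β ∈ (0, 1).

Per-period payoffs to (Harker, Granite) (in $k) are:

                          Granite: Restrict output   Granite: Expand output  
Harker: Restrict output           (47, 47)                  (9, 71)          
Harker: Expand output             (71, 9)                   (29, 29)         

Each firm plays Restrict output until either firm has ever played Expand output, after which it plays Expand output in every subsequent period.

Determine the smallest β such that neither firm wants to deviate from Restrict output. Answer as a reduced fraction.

4/7

Under grim trigger the critical discount factor is (T−C)/(T−P) with T = 71, C = 47, P = 29.
β* = (71−47)/(71−29) = 24/42 = 4/7.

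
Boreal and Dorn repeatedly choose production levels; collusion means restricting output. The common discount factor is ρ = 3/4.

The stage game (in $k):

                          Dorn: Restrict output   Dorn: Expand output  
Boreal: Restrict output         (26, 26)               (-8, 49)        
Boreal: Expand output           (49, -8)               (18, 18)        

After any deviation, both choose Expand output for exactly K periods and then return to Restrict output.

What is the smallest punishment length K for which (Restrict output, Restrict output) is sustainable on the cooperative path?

12

Need Σ_{k=1}^{K} ρ^k ≥ (49−26)/(26−18) = 2.8750 at ρ = 3/4.
At K = 11 the sum is 2.8733 < 2.8750; at K = 12 it is 2.9050 ≥ 2.8750.
So the minimum punishment length is K = 12.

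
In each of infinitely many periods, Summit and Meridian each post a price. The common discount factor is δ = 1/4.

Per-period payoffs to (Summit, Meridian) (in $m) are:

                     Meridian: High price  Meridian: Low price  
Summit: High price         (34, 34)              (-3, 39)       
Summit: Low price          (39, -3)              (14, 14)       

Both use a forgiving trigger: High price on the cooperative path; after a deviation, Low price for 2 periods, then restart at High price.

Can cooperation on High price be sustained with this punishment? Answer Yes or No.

IC: δ+…+δ^2 ≥ (39−34)/(34−14) = 1/4.
At δ = 1/4: partial sum = 0.3125 ≥ 0.2500. Cooperation sustainable.

Yes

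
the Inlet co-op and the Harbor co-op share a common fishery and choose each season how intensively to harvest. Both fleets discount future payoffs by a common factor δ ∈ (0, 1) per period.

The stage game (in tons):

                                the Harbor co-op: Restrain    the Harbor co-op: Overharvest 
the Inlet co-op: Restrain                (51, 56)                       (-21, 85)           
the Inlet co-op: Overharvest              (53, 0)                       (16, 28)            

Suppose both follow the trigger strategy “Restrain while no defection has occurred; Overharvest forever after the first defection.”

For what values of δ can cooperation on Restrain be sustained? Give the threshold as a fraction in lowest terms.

the Inlet co-op's threshold: (53−51)/(53−16) = 2/37.
the Harbor co-op's threshold: (85−56)/(85−28) = 29/57.
2/37 < 29/57, so the Harbor co-op binds and δ* = 29/57.

29/57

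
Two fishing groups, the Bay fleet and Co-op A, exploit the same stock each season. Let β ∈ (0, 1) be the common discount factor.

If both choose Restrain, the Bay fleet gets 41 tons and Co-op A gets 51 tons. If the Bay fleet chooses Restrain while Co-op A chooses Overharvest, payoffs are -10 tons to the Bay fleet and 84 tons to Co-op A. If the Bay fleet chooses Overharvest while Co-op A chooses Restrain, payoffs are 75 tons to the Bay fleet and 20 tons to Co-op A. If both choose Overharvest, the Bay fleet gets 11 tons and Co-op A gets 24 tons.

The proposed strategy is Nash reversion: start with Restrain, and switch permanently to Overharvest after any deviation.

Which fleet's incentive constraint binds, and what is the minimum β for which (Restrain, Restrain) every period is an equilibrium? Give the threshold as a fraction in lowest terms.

For the Bay fleet: deviation gain 75−41 = 34, per-period punishment loss 41−11 = 30. IC gives β ≥ 34/64 = 17/32.
For Co-op A: gain 33, loss 27 per period, so β ≥ 33/60 = 11/20.
The tighter constraint is Co-op A's, so cooperation needs β ≥ 11/20.

Co-op A; β ≥ 11/20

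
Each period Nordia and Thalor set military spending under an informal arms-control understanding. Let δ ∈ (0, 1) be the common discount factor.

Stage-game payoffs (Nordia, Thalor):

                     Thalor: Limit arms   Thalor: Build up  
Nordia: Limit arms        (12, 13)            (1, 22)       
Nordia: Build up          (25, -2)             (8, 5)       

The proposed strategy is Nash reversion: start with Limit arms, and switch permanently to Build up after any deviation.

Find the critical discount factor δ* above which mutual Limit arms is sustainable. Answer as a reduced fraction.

13/17

For Nordia: deviation gain 25−12 = 13, per-period punishment loss 12−8 = 4. IC gives δ ≥ 13/17.
For Thalor: gain 9, loss 8 per period, so δ ≥ 9/17.
The tighter constraint is Nordia's, so cooperation needs δ ≥ 13/17.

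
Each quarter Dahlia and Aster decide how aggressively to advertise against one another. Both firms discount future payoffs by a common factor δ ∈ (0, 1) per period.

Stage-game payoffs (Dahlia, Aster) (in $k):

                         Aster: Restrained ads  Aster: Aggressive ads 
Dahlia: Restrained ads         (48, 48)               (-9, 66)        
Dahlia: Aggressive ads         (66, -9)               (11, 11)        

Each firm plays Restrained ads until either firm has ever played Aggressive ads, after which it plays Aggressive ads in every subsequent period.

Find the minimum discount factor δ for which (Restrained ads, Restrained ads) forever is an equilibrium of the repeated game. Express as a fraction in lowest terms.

Under grim trigger the critical discount factor is (T−C)/(T−P) with T = 66, C = 48, P = 11.
δ* = (66−48)/(66−11) = 18/55.

18/55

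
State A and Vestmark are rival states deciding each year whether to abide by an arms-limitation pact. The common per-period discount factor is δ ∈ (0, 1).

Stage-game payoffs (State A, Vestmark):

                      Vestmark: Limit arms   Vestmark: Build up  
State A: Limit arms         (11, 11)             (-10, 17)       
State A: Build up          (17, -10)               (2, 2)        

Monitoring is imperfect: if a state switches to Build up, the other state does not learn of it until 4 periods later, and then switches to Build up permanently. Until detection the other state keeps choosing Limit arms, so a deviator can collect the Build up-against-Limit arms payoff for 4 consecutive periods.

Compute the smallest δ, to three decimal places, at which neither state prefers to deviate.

0.795

The best deviation is to choose Build up for all 4 undetected periods, earning 17 each, then 2 forever once detected.
Deviation value: 17(1−δ^4)/(1−δ) + 2δ^4/(1−δ); cooperation value: 11/(1−δ).
IC: 11 ≥ 17(1−δ^4) + 2δ^4 = 17 − 15δ^4.
So δ^4 ≥ 6/15 = 2/5, giving δ ≥ (2/5)^(1/4) ≈ 0.795.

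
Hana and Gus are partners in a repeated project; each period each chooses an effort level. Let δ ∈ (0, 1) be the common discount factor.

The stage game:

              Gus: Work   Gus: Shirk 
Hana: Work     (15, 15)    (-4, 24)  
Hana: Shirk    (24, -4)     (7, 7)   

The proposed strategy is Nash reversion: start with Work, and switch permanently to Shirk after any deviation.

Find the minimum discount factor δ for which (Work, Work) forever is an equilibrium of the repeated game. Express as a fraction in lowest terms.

9/17

Under grim trigger the critical discount factor is (T−C)/(T−P) with T = 24, C = 15, P = 7.
δ* = (24−15)/(24−7) = 9/17.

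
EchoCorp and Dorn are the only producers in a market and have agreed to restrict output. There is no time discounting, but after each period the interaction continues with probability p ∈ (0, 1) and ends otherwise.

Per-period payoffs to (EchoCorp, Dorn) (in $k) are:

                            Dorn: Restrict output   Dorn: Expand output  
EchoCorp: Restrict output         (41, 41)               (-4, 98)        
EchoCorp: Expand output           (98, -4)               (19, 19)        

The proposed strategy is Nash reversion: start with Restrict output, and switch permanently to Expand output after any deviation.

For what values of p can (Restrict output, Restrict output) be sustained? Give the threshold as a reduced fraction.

57/79

Expected cooperation value is 41 + p·41 + p²·41 + … = 41/(1−p); deviation gives 98 + p·19/(1−p).
41 ≥ 98(1−p) + 19p ⇒ 79p ≥ 57 ⇒ p ≥ 57/79.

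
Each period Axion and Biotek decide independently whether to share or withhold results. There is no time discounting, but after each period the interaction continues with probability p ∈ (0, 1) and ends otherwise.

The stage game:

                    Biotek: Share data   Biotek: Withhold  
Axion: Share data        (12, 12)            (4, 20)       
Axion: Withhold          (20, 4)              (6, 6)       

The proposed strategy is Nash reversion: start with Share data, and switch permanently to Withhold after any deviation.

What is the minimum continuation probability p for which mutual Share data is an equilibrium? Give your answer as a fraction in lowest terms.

Expected cooperation value is 12 + p·12 + p²·12 + … = 12/(1−p); deviation gives 20 + p·6/(1−p).
12 ≥ 20(1−p) + 6p ⇒ 14p ≥ 8 ⇒ p ≥ 8/14 = 4/7.

4/7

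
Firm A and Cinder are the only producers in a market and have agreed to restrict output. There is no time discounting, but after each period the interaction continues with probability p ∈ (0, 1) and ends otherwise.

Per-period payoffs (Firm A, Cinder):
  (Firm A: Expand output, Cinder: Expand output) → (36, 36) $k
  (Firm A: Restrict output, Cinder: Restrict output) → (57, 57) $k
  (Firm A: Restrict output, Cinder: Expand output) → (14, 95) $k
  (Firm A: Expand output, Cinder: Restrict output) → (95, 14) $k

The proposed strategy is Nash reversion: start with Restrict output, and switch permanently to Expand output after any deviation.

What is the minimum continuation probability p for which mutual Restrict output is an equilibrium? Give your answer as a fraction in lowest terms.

38/59

With no time discounting, the continuation probability p plays the role of the discount factor.
Grim-trigger IC: 57/(1−p) ≥ 95 + 36p/(1−p) ⇒ p ≥ (95−57)/(95−36) = 38/59.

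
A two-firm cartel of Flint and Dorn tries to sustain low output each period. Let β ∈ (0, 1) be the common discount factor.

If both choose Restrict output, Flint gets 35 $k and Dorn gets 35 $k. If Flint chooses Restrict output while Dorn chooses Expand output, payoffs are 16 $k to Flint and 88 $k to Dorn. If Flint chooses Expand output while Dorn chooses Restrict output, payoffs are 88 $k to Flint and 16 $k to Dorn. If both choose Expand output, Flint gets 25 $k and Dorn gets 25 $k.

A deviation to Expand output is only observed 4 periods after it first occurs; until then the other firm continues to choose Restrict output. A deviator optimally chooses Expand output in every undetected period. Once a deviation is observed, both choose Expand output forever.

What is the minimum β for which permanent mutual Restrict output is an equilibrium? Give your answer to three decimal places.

0.958

The best deviation is to choose Expand output for all 4 undetected periods, earning 88 each, then 25 forever once detected.
Deviation value: 88(1−β^4)/(1−β) + 25β^4/(1−β); cooperation value: 35/(1−β).
IC: 35 ≥ 88(1−β^4) + 25β^4 = 88 − 63β^4.
So β^4 ≥ 53/63, giving β ≥ (53/63)^(1/4) ≈ 0.958.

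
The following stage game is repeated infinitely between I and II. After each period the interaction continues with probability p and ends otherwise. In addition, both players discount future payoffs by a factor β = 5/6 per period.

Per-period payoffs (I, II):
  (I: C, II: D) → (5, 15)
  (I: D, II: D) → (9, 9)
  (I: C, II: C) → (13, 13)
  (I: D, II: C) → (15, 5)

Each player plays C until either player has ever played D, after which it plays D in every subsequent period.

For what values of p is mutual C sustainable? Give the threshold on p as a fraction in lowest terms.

With continuation probability p and discount β, the effective per-period discount factor is βp.
Grim-trigger IC: βp ≥ (15−13)/(15−9) = 1/3.
So p ≥ (1/3)/(5/6) = 2/5.

2/5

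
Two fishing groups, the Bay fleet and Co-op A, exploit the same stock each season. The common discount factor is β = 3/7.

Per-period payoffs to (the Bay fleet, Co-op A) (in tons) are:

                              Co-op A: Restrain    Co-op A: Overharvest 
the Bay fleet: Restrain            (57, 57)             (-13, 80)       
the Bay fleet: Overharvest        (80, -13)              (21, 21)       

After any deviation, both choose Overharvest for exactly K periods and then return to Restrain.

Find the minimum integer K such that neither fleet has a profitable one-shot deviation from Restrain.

Need Σ_{k=1}^{K} β^k ≥ (80−57)/(57−21) = 0.6389 at β = 3/7.
At K = 2 the sum is 0.6122 < 0.6389; at K = 3 it is 0.6910 ≥ 0.6389.
So the minimum punishment length is K = 3.

3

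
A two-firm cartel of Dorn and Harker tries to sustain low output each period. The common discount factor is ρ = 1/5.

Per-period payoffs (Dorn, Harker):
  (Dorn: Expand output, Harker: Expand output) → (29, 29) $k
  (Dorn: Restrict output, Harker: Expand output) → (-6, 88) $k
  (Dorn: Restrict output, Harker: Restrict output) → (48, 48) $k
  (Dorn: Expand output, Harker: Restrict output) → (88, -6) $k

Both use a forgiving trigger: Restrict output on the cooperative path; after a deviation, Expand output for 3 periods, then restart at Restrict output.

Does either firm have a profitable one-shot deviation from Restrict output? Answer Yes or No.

Yes

A one-shot deviation gives 88 now, then 29 for 3 periods, then back to 48.
Gain from deviating: (88−48) today; loss: (48−29) in each of the next 3 periods.
No-deviation condition: (48−29)(ρ+…+ρ^3) ≥ 88−48, i.e. ρ+…+ρ^3 ≥ 40/19.
At ρ = 1/5: ρ+…+ρ^3 = 0.2480 < 2.1053.
So cooperation is not sustainable.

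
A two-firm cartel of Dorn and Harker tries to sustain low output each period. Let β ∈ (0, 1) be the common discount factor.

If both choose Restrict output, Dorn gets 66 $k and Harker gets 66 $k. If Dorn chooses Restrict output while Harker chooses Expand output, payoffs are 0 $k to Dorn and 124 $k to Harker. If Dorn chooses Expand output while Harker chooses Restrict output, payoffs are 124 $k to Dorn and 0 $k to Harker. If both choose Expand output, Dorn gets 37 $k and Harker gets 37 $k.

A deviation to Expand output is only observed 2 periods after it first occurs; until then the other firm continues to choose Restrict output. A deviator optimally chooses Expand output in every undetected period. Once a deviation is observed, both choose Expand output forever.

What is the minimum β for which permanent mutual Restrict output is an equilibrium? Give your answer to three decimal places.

0.816

Deviating for the 2 undetected periods gains 124−66 = 58 per period over cooperation, then loses 66−37 = 29 per period forever once punishment starts.
Gain: 58(1 + β + … + β^1); loss: 29·β^2/(1−β).
No profitable deviation ⇔ 58(1−β^2) ≤ 29·β^2, i.e. β^2 ≥ 58/(58+29) = 2/3.
Hence β ≥ (2/3)^(1/2) ≈ 0.816.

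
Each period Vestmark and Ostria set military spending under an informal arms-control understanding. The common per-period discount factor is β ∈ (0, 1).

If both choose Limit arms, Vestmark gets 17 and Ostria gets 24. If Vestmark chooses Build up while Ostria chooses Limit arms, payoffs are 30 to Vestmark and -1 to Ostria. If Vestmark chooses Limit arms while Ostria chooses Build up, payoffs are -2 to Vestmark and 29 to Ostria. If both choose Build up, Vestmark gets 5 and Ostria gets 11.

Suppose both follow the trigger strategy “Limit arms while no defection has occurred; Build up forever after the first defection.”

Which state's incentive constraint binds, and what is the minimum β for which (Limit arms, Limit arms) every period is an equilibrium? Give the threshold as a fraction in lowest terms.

Vestmark; β ≥ 13/25

For Vestmark: deviation gain 30−17 = 13, per-period punishment loss 17−5 = 12. IC gives β ≥ 13/25.
For Ostria: gain 5, loss 13 per period, so β ≥ 5/18.
The tighter constraint is Vestmark's, so cooperation needs β ≥ 13/25.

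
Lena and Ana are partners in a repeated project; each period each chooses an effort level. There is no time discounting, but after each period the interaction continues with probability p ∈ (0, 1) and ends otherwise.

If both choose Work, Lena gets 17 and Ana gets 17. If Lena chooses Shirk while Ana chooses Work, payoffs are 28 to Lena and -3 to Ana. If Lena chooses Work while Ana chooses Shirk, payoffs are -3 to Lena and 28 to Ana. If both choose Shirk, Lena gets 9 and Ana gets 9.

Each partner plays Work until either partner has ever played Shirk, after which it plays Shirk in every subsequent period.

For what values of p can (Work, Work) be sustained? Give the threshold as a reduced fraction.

11/19

Expected cooperation value is 17 + p·17 + p²·17 + … = 17/(1−p); deviation gives 28 + p·9/(1−p).
17 ≥ 28(1−p) + 9p ⇒ 19p ≥ 11 ⇒ p ≥ 11/19.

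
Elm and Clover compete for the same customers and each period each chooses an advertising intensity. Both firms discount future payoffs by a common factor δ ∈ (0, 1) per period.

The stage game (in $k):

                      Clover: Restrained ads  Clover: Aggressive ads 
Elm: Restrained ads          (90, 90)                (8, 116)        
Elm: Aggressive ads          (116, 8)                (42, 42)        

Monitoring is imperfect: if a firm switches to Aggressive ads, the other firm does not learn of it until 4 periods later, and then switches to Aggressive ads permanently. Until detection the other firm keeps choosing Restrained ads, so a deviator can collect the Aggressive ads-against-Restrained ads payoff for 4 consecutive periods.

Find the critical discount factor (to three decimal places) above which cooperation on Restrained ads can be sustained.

Deviating for the 4 undetected periods gains 116−90 = 26 per period over cooperation, then loses 90−42 = 48 per period forever once punishment starts.
Gain: 26(1 + δ + … + δ^3); loss: 48·δ^4/(1−δ).
No profitable deviation ⇔ 26(1−δ^4) ≤ 48·δ^4, i.e. δ^4 ≥ 26/(26+48) = 13/37.
Hence δ ≥ (13/37)^(1/4) ≈ 0.770.

0.770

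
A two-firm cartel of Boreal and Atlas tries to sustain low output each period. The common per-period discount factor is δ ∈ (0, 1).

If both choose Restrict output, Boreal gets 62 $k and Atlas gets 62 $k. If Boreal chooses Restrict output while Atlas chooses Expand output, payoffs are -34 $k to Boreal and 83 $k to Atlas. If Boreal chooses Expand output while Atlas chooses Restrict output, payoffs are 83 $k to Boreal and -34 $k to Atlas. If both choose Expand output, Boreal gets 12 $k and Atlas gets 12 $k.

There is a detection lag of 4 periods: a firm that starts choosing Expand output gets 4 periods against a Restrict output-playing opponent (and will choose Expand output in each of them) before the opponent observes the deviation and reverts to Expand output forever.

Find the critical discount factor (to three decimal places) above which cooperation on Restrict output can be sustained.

0.737

The best deviation is to choose Expand output for all 4 undetected periods, earning 83 each, then 12 forever once detected.
Deviation value: 83(1−δ^4)/(1−δ) + 12δ^4/(1−δ); cooperation value: 62/(1−δ).
IC: 62 ≥ 83(1−δ^4) + 12δ^4 = 83 − 71δ^4.
So δ^4 ≥ 21/71, giving δ ≥ (21/71)^(1/4) ≈ 0.737.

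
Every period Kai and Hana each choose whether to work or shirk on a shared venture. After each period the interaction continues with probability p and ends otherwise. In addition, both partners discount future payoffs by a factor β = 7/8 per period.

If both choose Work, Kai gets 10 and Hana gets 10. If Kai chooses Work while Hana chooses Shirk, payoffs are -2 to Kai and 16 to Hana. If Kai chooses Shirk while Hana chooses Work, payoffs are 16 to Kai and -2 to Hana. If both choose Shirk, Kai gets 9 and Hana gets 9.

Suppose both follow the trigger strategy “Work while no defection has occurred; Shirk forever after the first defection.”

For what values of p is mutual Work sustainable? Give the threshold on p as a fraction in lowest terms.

With continuation probability p and discount β, the effective per-period discount factor is βp.
Grim-trigger IC: βp ≥ (16−10)/(16−9) = 6/7.
So p ≥ (6/7)/(7/8) = 48/49.

48/49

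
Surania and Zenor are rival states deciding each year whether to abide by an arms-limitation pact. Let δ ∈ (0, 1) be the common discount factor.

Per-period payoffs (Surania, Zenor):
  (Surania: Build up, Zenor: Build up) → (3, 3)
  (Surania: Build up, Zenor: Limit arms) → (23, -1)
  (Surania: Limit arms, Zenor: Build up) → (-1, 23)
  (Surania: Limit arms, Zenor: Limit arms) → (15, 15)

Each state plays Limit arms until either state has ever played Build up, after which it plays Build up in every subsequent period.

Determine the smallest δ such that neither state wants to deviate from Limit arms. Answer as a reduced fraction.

15/(1−δ) ≥ 23 + 3δ/(1−δ)
15 ≥ 23 − 20δ
δ ≥ 8/20 = 2/5.

2/5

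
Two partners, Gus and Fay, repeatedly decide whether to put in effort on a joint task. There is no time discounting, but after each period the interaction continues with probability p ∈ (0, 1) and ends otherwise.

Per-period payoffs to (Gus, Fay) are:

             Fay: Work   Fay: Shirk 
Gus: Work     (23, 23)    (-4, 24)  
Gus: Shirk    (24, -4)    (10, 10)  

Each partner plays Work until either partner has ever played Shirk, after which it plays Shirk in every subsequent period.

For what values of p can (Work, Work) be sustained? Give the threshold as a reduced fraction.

Expected cooperation value is 23 + p·23 + p²·23 + … = 23/(1−p); deviation gives 24 + p·10/(1−p).
23 ≥ 24(1−p) + 10p ⇒ 14p ≥ 1 ⇒ p ≥ 1/14.

1/14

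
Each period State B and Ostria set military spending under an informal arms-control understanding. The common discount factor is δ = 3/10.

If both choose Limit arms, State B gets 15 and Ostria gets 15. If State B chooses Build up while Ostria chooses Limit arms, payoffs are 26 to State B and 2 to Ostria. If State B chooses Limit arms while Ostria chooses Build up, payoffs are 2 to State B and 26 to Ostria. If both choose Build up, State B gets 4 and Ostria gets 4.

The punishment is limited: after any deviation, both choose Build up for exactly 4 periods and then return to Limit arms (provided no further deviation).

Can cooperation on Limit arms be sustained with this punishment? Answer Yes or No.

No

A one-shot deviation gives 26 now, then 4 for 4 periods, then back to 15.
Gain from deviating: (26−15) today; loss: (15−4) in each of the next 4 periods.
No-deviation condition: (15−4)(δ+…+δ^4) ≥ 26−15, i.e. δ+…+δ^4 ≥ 1.
At δ = 3/10: δ+…+δ^4 = 0.4251 < 1.0000.
So cooperation is not sustainable.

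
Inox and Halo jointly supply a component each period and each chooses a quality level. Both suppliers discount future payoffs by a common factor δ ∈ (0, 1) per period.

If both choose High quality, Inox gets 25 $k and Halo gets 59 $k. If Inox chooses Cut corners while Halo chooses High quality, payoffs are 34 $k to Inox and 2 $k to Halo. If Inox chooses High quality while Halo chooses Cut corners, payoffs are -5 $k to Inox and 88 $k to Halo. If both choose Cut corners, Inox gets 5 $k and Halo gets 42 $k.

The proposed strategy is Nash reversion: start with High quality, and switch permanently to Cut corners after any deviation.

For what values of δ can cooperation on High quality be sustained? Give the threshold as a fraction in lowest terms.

For Inox: deviation gain 34−25 = 9, per-period punishment loss 25−5 = 20. IC gives δ ≥ 9/29.
For Halo: gain 29, loss 17 per period, so δ ≥ 29/46.
The tighter constraint is Halo's, so cooperation needs δ ≥ 29/46.

29/46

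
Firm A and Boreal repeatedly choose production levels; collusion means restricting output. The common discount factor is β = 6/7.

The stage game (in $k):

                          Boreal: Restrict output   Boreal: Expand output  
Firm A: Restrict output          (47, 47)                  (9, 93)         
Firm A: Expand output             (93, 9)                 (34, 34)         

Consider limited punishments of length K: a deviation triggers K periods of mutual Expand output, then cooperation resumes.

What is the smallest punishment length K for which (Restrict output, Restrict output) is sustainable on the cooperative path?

IC: β(1−β^K)/(1−β) ≥ (93−47)/(47−34) = 46/13.
With β = 6/7: need 1 − β^K ≥ 46/13·(1−6/7)/(6/7), i.e. β^K ≤ 0.4103.
Since (6/7)^5 = 0.4627 and (6/7)^6 = 0.3966, the smallest such K is 6.

6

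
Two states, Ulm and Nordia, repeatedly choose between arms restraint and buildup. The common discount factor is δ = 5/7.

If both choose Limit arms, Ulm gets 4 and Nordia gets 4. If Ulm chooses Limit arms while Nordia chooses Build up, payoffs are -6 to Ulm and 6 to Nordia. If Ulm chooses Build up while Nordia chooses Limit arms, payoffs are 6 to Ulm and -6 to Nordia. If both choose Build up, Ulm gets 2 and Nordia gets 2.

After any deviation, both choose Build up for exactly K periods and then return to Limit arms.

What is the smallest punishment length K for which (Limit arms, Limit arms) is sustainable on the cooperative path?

2

No profitable deviation requires (4−2)(δ+…+δ^K) ≥ 6−4, i.e. δ+…+δ^K ≥ 1 ≈ 1.0000.
With δ = 5/7, the partial sums are K=1: 0.7143, K=2: 1.2245.
K = 2 is the first length at which the sum reaches 1.0000.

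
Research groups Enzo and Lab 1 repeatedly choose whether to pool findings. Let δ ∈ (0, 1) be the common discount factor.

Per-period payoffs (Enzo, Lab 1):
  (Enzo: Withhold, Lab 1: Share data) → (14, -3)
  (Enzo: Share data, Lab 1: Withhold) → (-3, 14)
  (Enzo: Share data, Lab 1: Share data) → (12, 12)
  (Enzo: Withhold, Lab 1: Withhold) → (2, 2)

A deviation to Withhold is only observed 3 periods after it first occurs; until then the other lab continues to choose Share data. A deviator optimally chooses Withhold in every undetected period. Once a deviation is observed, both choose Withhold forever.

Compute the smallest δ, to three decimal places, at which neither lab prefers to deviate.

0.550

The best deviation is to choose Withhold for all 3 undetected periods, earning 14 each, then 2 forever once detected.
Deviation value: 14(1−δ^3)/(1−δ) + 2δ^3/(1−δ); cooperation value: 12/(1−δ).
IC: 12 ≥ 14(1−δ^3) + 2δ^3 = 14 − 12δ^3.
So δ^3 ≥ 2/12 = 1/6, giving δ ≥ (1/6)^(1/3) ≈ 0.550.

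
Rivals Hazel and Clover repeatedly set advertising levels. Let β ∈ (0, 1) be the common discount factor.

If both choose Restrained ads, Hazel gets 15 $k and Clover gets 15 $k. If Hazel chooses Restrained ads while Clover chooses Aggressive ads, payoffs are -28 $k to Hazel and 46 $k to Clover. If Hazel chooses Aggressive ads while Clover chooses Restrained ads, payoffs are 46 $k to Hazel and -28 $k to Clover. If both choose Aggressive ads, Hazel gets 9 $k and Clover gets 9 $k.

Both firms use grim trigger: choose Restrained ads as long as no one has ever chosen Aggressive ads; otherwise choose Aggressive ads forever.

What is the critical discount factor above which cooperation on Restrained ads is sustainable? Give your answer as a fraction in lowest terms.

15/(1−β) ≥ 46 + 9β/(1−β)
15 ≥ 46 − 37β
β ≥ 31/37.

31/37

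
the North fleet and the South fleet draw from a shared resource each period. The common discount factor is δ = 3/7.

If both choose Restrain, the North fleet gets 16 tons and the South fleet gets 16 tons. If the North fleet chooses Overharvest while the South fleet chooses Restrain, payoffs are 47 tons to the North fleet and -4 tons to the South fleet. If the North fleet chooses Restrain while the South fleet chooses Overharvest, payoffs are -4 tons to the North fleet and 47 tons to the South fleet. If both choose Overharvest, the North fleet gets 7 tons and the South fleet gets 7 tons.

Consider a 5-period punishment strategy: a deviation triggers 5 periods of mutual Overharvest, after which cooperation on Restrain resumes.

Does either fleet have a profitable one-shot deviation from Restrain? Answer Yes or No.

Yes

IC: δ+…+δ^5 ≥ (47−16)/(16−7) = 31/9.
At δ = 3/7: partial sum = 0.7392 < 3.4444. Cooperation not sustainable.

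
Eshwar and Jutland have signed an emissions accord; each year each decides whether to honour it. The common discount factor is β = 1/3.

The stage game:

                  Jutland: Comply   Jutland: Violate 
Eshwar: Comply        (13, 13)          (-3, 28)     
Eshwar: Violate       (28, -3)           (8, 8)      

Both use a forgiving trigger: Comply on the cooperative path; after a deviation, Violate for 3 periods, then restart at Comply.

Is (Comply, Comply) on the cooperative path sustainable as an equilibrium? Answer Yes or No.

No

Comparing payoff streams over the 4 periods until play realigns: cooperate → 13(1+β+…+β^3); deviate → 28 + 8(β+…+β^3).
Cooperation is sustained iff (13−8)(β+…+β^3) ≥ 28−13.
β+…+β^3 = 1/3·(1−(1/3)^3)/(1−1/3) = 0.4815, and (28−13)/(13−8) = 3.0000.
0.4815 < 3.0000, so cooperation is not sustainable.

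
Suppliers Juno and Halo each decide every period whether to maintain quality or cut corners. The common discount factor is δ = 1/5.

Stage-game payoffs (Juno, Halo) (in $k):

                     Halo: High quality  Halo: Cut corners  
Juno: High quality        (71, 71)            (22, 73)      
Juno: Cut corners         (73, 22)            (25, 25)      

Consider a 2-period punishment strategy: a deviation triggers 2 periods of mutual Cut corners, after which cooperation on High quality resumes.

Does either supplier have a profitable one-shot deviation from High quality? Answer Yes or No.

No

Comparing payoff streams over the 3 periods until play realigns: cooperate → 71(1+δ+…+δ^2); deviate → 73 + 25(δ+…+δ^2).
Cooperation is sustained iff (71−25)(δ+…+δ^2) ≥ 73−71.
δ+…+δ^2 = 1/5·(1−(1/5)^2)/(1−1/5) = 0.2400, and (73−71)/(71−25) = 0.0435.
0.2400 ≥ 0.0435, so cooperation is sustainable.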